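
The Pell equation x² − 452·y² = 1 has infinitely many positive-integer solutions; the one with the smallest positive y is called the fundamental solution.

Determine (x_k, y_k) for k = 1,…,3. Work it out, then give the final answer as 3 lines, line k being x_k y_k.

1204353 56648
2900932297217 136448377488
6987493029899166849 328664025545553880

√452 = [21; 3,1,5,3,10,3,5,1,3,42, …], period ℓ=10 (even) → k=9
k=0  a_k=21  p_k/q_k = 21/1
…
k=2  a_k=1  p_k/q_k = 85/4
k=3  a_k=5  p_k/q_k = 489/23
k=4  a_k=3  p_k/q_k = 1552/73
…
k=6  a_k=3  p_k/q_k = 49579/2332
…
k=8  a_k=1  p_k/q_k = 313483/14745
k=9  a_k=3  p_k/q_k = 1204353/56648
(x₁, y₁) = (1204353, 56648);  1204353² − 452·56648² = 1 ✓
(x_2, y_2) = (1204353·1204353 + 452·56648·56648, 1204353·56648 + 56648·1204353) = (2900932297217, 136448377488)
(x_3, y_3) = (1204353·2900932297217 + 452·56648·136448377488, 1204353·136448377488 + 56648·2900932297217) = (6987493029899166849, 328664025545553880)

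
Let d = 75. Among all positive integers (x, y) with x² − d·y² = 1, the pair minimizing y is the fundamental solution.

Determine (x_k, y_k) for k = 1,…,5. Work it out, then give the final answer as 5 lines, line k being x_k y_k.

26 3
1351 156
70226 8109
3650401 421512
189750626 21910515

[8; 1,1,1,16] for √75; ℓ=4 ⇒ convergent index 3
a_0=8:  p_0=8·1+0=8,  q_0=8·0+1=1
…
a_2=1:  p_2=1·9+8=17,  q_2=1·1+1=2
a_3=1:  p_3=1·17+9=26,  q_3=1·2+1=3
→ (26, 3).  Check: 26²=676, 75·3²=675, difference 1.
n=2: (26,3)∘(26,3) = (26·26+75·3·3, 26·3+3·26) = (1351,156)
n=3: (1351,156)∘(26,3) = (26·1351+75·3·156, 26·156+3·1351) = (70226,8109)
n=4: (70226,8109)∘(26,3) = (26·70226+75·3·8109, 26·8109+3·70226) = (3650401,421512)
n=5: (3650401,421512)∘(26,3) = (26·3650401+75·3·421512, 26·421512+3·3650401) = (189750626,21910515)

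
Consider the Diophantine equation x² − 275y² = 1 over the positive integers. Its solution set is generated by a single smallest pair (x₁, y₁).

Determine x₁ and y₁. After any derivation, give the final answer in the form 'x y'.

199 12

[16; 1,1,2,1,1,32] for √275; ℓ=6 ⇒ convergent index 5
a_0=16:  p_0=16·1+0=16,  q_0=16·0+1=1
a_1=1:  p_1=1·16+1=17,  q_1=1·1+0=1
a_2=1:  p_2=1·17+16=33,  q_2=1·1+1=2
a_3=2:  p_3=2·33+17=83,  q_3=2·2+1=5
a_4=1:  p_4=1·83+33=116,  q_4=1·5+2=7
a_5=1:  p_5=1·116+83=199,  q_5=1·7+5=12
(x₁, y₁) = (199, 12);  199² − 275·12² = 1 ✓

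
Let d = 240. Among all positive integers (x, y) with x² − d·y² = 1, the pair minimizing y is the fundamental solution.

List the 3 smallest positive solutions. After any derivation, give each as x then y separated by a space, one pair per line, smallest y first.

31 2
1921 124
119071 7686

[15; 2,30] for √240; ℓ=2 ⇒ convergent index 1
k=0  a_k=15  p_k/q_k = 15/1
k=1  a_k=2  p_k/q_k = 31/2
→ (31, 2).  Check: 31²=961, 240·2²=960, difference 1.
n=2: (31,2)∘(31,2) = (31·31+240·2·2, 31·2+2·31) = (1921,124)
n=3: (1921,124)∘(31,2) = (31·1921+240·2·124, 31·124+2·1921) = (119071,7686)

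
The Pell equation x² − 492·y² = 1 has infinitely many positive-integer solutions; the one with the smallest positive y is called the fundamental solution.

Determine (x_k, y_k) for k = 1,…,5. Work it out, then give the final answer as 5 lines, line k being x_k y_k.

29767 1342
1772148577 79894628
105503093353351 4756446782010
6281021157926249857 283170302640288712
373934313510478265633287 16858260792630501398198

√492 → a₀=22, period (5,1,1,10,1,1,5,44); ℓ=8 even so k=7
k=0  a_k=22  p_k/q_k = 22/1
…
k=2  a_k=1  p_k/q_k = 133/6
…
k=6  a_k=1  p_k/q_k = 5390/243
k=7  a_k=5  p_k/q_k = 29767/1342
(x₁, y₁) = (29767, 1342);  29767² − 492·1342² = 1 ✓
(x_2, y_2) = (29767·29767 + 492·1342·1342, 29767·1342 + 1342·29767) = (1772148577, 79894628)
(x_3, y_3) = (29767·1772148577 + 492·1342·79894628, 29767·79894628 + 1342·1772148577) = (105503093353351, 4756446782010)
(x_4, y_4) = (29767·105503093353351 + 492·1342·4756446782010, 29767·4756446782010 + 1342·105503093353351) = (6281021157926249857, 283170302640288712)
(x_5, y_5) = (29767·6281021157926249857 + 492·1342·283170302640288712, 29767·283170302640288712 + 1342·6281021157926249857) = (373934313510478265633287, 16858260792630501398198)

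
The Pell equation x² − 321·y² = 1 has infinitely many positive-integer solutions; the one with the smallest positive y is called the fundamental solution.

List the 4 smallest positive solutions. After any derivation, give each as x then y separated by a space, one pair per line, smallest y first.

215 12
92449 5160
39752855 2218788
17093635201 954073680

√321 = [17; 1,10,1,34, …], period ℓ=4 (even) → k=3
step 0: (17, 1)  from 17·(1,0) + (0,1)
step 1: (18, 1)  from 1·(17,1) + (1,0)
step 2: (197, 11)  from 10·(18,1) + (17,1)
step 3: (215, 12)  from 1·(197,11) + (18,1)
→ (215, 12).  Check: 215²=46225, 321·12²=46224, difference 1.
n=2: (215,12)∘(215,12) = (215·215+321·12·12, 215·12+12·215) = (92449,5160)
n=3: (92449,5160)∘(215,12) = (215·92449+321·12·5160, 215·5160+12·92449) = (39752855,2218788)
n=4: (39752855,2218788)∘(215,12) = (215·39752855+321·12·2218788, 215·2218788+12·39752855) = (17093635201,954073680)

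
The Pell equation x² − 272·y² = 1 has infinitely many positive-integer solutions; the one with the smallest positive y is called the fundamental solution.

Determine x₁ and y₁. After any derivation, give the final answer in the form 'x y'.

33 2

[16; 2,32] for √272; ℓ=2 ⇒ convergent index 1
i=0: a=16 ⇒ p=16, q=1
i=1: a=2 ⇒ p=33, q=2
→ (33, 2).  Check: 33²=1089, 272·2²=1088, difference 1.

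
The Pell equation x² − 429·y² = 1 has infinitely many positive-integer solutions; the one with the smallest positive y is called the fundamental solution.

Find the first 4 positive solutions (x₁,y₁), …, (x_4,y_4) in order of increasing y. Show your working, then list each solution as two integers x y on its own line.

√429 = [20; 1,2,2,9,1,12,1,9,2,2,1,40, …], period ℓ=12 (even) → k=11
k=0  a_k=20  p_k/q_k = 20/1
…
k=2  a_k=2  p_k/q_k = 62/3
…
k=7  a_k=1  p_k/q_k = 21023/1015
k=8  a_k=9  p_k/q_k = 208718/10077
k=9  a_k=2  p_k/q_k = 438459/21169
k=10  a_k=2  p_k/q_k = 1085636/52415
k=11  a_k=1  p_k/q_k = 1524095/73584
(x₁, y₁) = (1524095, 73584);  1524095² − 429·73584² = 1 ✓
k=2:  x_2 = 1524095·1524095+429·73584·73584 = 4645731138049,  y_2 = 1524095·73584+73584·1524095 = 224298012960
k=3:  x_3 = 1524095·4645731138049+429·73584·224298012960 = 14161071197688057215,  y_3 = 1524095·224298012960+73584·4645731138049 = 683702960124468816
k=4:  x_4 = 1524095·14161071197688057215+429·73584·683702960124468816 = 43165635614076113391052801,  y_4 = 1524095·683702960124468816+73584·14161071197688057215 = 2084056526021580302230080

1524095 73584
4645731138049 224298012960
14161071197688057215 683702960124468816
43165635614076113391052801 2084056526021580302230080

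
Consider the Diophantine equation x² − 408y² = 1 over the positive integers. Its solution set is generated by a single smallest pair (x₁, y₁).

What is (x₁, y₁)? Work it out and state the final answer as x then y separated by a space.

d=408: √d = [20; 5,40] (ℓ=2, even), read p_1/q_1
i=0: a=20 ⇒ p=20, q=1
i=1: a=5 ⇒ p=101, q=5
fundamental: x₁=101, y₁=5  (since 10201 − 408·25 = 1)

101 5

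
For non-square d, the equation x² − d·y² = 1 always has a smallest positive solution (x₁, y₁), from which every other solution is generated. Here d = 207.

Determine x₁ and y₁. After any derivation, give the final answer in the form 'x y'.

1151 80

d=207: √d = [14; 2,1,1,2,1,1,2,28] (ℓ=8, even), read p_7/q_7
a_0=14:  p_0=14·1+0=14,  q_0=14·0+1=1
…
a_6=1:  p_6=1·259+187=446,  q_6=1·18+13=31
a_7=2:  p_7=2·446+259=1151,  q_7=2·31+18=80
→ (1151, 80).  Check: 1151²=1324801, 207·80²=1324800, difference 1.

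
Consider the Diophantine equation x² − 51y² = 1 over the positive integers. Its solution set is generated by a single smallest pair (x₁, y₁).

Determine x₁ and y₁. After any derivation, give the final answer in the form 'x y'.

50 7

[7; 7,14] for √51; ℓ=2 ⇒ convergent index 1
k=0  a_k=7  p_k/q_k = 7/1
k=1  a_k=7  p_k/q_k = 50/7
fundamental: x₁=50, y₁=7  (since 2500 − 51·49 = 1)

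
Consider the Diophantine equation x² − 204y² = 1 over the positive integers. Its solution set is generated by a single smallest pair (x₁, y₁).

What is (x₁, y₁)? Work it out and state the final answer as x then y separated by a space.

4999 350

d=204: √d = [14; 3,1,1,6,1,1,3,28] (ℓ=8, even), read p_7/q_7
a_0=14:  p_0=14·1+0=14,  q_0=14·0+1=1
…
a_3=1:  p_3=1·57+43=100,  q_3=1·4+3=7
a_4=6:  p_4=6·100+57=657,  q_4=6·7+4=46
a_5=1:  p_5=1·657+100=757,  q_5=1·46+7=53
a_6=1:  p_6=1·757+657=1414,  q_6=1·53+46=99
a_7=3:  p_7=3·1414+757=4999,  q_7=3·99+53=350
fundamental: x₁=4999, y₁=350  (since 24990001 − 204·122500 = 1)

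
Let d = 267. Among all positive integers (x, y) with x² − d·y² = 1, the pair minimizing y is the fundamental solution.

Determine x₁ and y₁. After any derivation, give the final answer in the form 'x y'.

2402 147

√267 = [16; 2,1,15,1,2,32, …], period ℓ=6 (even) → k=5
i=0: a=16 ⇒ p=16, q=1
…
i=2: a=1 ⇒ p=49, q=3
…
i=4: a=1 ⇒ p=817, q=50
i=5: a=2 ⇒ p=2402, q=147
(x₁, y₁) = (2402, 147);  2402² − 267·147² = 1 ✓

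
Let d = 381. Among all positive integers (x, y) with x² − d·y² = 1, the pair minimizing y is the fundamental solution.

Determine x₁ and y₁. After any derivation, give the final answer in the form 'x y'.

1015 52

√381 → a₀=19, period (1,1,12,1,1,38); ℓ=6 even so k=5
a_0=19:  p_0=19·1+0=19,  q_0=19·0+1=1
a_1=1:  p_1=1·19+1=20,  q_1=1·1+0=1
…
a_3=12:  p_3=12·39+20=488,  q_3=12·2+1=25
a_4=1:  p_4=1·488+39=527,  q_4=1·25+2=27
a_5=1:  p_5=1·527+488=1015,  q_5=1·27+25=52
(x₁, y₁) = (1015, 52);  1015² − 381·52² = 1 ✓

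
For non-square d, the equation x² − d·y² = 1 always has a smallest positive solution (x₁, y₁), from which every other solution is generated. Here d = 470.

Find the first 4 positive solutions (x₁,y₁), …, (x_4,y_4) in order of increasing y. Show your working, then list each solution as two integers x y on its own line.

√470 = [21; 1,2,8,2,1,42, …], period ℓ=6 (even) → k=5
k=0  a_k=21  p_k/q_k = 21/1
k=1  a_k=1  p_k/q_k = 22/1
k=2  a_k=2  p_k/q_k = 65/3
…
k=4  a_k=2  p_k/q_k = 1149/53
k=5  a_k=1  p_k/q_k = 1691/78
→ (1691, 78).  Check: 1691²=2859481, 470·78²=2859480, difference 1.
k=2:  x_2 = 1691·1691+470·78·78 = 5718961,  y_2 = 1691·78+78·1691 = 263796
k=3:  x_3 = 1691·5718961+470·78·263796 = 19341524411,  y_3 = 1691·263796+78·5718961 = 892157994
k=4:  x_4 = 1691·19341524411+470·78·892157994 = 65413029839041,  y_4 = 1691·892157994+78·19341524411 = 3017278071912

1691 78
5718961 263796
19341524411 892157994
65413029839041 3017278071912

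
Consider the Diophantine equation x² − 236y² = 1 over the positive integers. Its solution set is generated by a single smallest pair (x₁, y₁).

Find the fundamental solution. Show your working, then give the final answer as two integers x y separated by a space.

561799 36570

√236 = [15; 2,1,3,5,1,6,1,5,3,1,2,30, …], period ℓ=12 (even) → k=11
step 0: (15, 1)  from 15·(1,0) + (0,1)
…
step 4: (891, 58)  from 5·(169,11) + (46,3)
…
step 7: (8311, 541)  from 1·(7251,472) + (1060,69)
…
step 10: (203535, 13249)  from 1·(154729,10072) + (48806,3177)
step 11: (561799, 36570)  from 2·(203535,13249) + (154729,10072)
→ (561799, 36570).  Check: 561799²=315618116401, 236·36570²=315618116400, difference 1.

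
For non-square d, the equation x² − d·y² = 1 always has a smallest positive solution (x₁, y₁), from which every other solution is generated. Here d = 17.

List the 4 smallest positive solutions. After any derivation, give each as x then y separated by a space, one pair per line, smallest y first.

[4; 8] for √17; ℓ=1 ⇒ convergent index 1
step 0: (4, 1)  from 4·(1,0) + (0,1)
step 1: (33, 8)  from 8·(4,1) + (1,0)
fundamental: x₁=33, y₁=8  (since 1089 − 17·64 = 1)
(33+8√17)^2 = 2177 + 528√17
(33+8√17)^3 = 143649 + 34840√17
(33+8√17)^4 = 9478657 + 2298912√17

33 8
2177 528
143649 34840
9478657 2298912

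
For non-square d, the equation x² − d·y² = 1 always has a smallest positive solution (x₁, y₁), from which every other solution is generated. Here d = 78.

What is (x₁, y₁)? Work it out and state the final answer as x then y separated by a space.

53 6

√78 = [8; 1,4,1,16, …], period ℓ=4 (even) → k=3
k=0  a_k=8  p_k/q_k = 8/1
k=1  a_k=1  p_k/q_k = 9/1
k=2  a_k=4  p_k/q_k = 44/5
k=3  a_k=1  p_k/q_k = 53/6
(x₁, y₁) = (53, 6);  53² − 78·6² = 1 ✓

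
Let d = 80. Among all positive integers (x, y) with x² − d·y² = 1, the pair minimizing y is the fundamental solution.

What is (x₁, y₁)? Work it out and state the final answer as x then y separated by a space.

9 1

d=80: √d = [8; 1,16] (ℓ=2, even), read p_1/q_1
a_0=8:  p_0=8·1+0=8,  q_0=8·0+1=1
a_1=1:  p_1=1·8+1=9,  q_1=1·1+0=1
(x₁, y₁) = (9, 1);  9² − 80·1² = 1 ✓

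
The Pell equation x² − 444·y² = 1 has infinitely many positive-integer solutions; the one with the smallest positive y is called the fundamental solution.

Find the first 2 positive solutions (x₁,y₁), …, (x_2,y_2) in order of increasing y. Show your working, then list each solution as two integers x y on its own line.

√444 → a₀=21, period (14,42); ℓ=2 even so k=1
k=0  a_k=21  p_k/q_k = 21/1
k=1  a_k=14  p_k/q_k = 295/14
fundamental: x₁=295, y₁=14  (since 87025 − 444·196 = 1)
n=2: (295,14)∘(295,14) = (295·295+444·14·14, 295·14+14·295) = (174049,8260)

295 14
174049 8260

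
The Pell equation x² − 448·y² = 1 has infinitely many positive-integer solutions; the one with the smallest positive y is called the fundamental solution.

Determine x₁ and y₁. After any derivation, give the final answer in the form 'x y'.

127 6

√448 → a₀=21, period (6,42); ℓ=2 even so k=1
k=0  a_k=21  p_k/q_k = 21/1
k=1  a_k=6  p_k/q_k = 127/6
(x₁, y₁) = (127, 6);  127² − 448·6² = 1 ✓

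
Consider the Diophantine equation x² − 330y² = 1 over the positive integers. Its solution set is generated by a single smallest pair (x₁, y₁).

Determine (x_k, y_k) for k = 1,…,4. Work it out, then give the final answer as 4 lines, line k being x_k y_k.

109 6
23761 1308
5179789 285138
1129170241 62158776

[18; 6,36] for √330; ℓ=2 ⇒ convergent index 1
i=0: a=18 ⇒ p=18, q=1
i=1: a=6 ⇒ p=109, q=6
(x₁, y₁) = (109, 6);  109² − 330·6² = 1 ✓
(x_2, y_2) = (109·109 + 330·6·6, 109·6 + 6·109) = (23761, 1308)
(x_3, y_3) = (109·23761 + 330·6·1308, 109·1308 + 6·23761) = (5179789, 285138)
(x_4, y_4) = (109·5179789 + 330·6·285138, 109·285138 + 6·5179789) = (1129170241, 62158776)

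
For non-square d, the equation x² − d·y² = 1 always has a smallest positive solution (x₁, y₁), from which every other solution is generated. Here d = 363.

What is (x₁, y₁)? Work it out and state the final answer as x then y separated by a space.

362 19

√363 = [19; 19,38, …], period ℓ=2 (even) → k=1
i=0: a=19 ⇒ p=19, q=1
i=1: a=19 ⇒ p=362, q=19
(x₁, y₁) = (362, 19);  362² − 363·19² = 1 ✓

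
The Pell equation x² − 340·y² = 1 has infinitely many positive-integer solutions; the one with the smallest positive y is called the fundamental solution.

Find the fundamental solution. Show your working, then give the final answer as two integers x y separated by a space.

√340 = [18; 2,3,1,1,1,…,3,2,36, …], period ℓ=14 (even) → k=13
a_0=18:  p_0=18·1+0=18,  q_0=18·0+1=1
…
a_2=3:  p_2=3·37+18=129,  q_2=3·2+1=7
a_3=1:  p_3=1·129+37=166,  q_3=1·7+2=9
a_4=1:  p_4=1·166+129=295,  q_4=1·9+7=16
a_5=1:  p_5=1·295+166=461,  q_5=1·16+9=25
a_6=1:  p_6=1·461+295=756,  q_6=1·25+16=41
a_7=8:  p_7=8·756+461=6509,  q_7=8·41+25=353
a_8=1:  p_8=1·6509+756=7265,  q_8=1·353+41=394
…
a_10=1:  p_10=1·13774+7265=21039,  q_10=1·747+394=1141
…
a_12=3:  p_12=3·34813+21039=125478,  q_12=3·1888+1141=6805
a_13=2:  p_13=2·125478+34813=285769,  q_13=2·6805+1888=15498
→ (285769, 15498).  Check: 285769²=81663921361, 340·15498²=81663921360, difference 1.

285769 15498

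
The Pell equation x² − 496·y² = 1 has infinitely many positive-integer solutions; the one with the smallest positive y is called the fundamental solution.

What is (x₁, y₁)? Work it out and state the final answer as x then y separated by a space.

√496 = [22; 3,1,2,4,1,…,1,3,44, …], period ℓ=16 (even) → k=15
step 0: (22, 1)  from 22·(1,0) + (0,1)
…
step 2: (89, 4)  from 1·(67,3) + (22,1)
…
step 5: (1314, 59)  from 1·(1069,48) + (245,11)
…
step 7: (6080, 273)  from 2·(2383,107) + (1314,59)
step 8: (14543, 653)  from 2·(6080,273) + (2383,107)
…
step 12: (389209, 17476)  from 4·(84875,3811) + (49709,2232)
…
step 14: (1252502, 56239)  from 1·(863293,38763) + (389209,17476)
step 15: (4620799, 207480)  from 3·(1252502,56239) + (863293,38763)
(x₁, y₁) = (4620799, 207480);  4620799² − 496·207480² = 1 ✓

4620799 207480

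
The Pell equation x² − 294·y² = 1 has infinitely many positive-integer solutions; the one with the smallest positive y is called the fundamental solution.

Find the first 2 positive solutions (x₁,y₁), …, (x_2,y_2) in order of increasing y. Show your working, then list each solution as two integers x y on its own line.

4801 280
46099201 2688560

[17; 6,1,4,1,6,34] for √294; ℓ=6 ⇒ convergent index 5
step 0: (17, 1)  from 17·(1,0) + (0,1)
…
step 3: (583, 34)  from 4·(120,7) + (103,6)
step 4: (703, 41)  from 1·(583,34) + (120,7)
step 5: (4801, 280)  from 6·(703,41) + (583,34)
fundamental: x₁=4801, y₁=280  (since 23049601 − 294·78400 = 1)
n=2: (4801,280)∘(4801,280) = (4801·4801+294·280·280, 4801·280+280·4801) = (46099201,2688560)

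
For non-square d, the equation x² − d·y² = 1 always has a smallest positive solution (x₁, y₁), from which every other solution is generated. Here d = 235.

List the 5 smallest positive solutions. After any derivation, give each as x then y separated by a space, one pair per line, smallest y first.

[15; 3,30] for √235; ℓ=2 ⇒ convergent index 1
k=0  a_k=15  p_k/q_k = 15/1
k=1  a_k=3  p_k/q_k = 46/3
fundamental: x₁=46, y₁=3  (since 2116 − 235·9 = 1)
(x_2, y_2) = (46·46 + 235·3·3, 46·3 + 3·46) = (4231, 276)
(x_3, y_3) = (46·4231 + 235·3·276, 46·276 + 3·4231) = (389206, 25389)
(x_4, y_4) = (46·389206 + 235·3·25389, 46·25389 + 3·389206) = (35802721, 2335512)
(x_5, y_5) = (46·35802721 + 235·3·2335512, 46·2335512 + 3·35802721) = (3293461126, 214841715)

46 3
4231 276
389206 25389
35802721 2335512
3293461126 214841715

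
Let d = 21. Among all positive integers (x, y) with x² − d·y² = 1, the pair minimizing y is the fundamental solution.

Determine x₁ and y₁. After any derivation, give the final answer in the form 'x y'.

55 12

√21 → a₀=4, period (1,1,2,1,1,8); ℓ=6 even so k=5
i=0: a=4 ⇒ p=4, q=1
…
i=2: a=1 ⇒ p=9, q=2
i=3: a=2 ⇒ p=23, q=5
i=4: a=1 ⇒ p=32, q=7
i=5: a=1 ⇒ p=55, q=12
→ (55, 12).  Check: 55²=3025, 21·12²=3024, difference 1.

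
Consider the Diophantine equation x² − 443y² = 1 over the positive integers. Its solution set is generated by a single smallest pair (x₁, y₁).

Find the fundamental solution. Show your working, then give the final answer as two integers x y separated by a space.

442 21

√443 → a₀=21, period (21,42); ℓ=2 even so k=1
step 0: (21, 1)  from 21·(1,0) + (0,1)
step 1: (442, 21)  from 21·(21,1) + (1,0)
→ (442, 21).  Check: 442²=195364, 443·21²=195363, difference 1.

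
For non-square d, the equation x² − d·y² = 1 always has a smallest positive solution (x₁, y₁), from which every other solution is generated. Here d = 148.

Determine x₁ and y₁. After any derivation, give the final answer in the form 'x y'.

d=148: √d = [12; 6,24] (ℓ=2, even), read p_1/q_1
i=0: a=12 ⇒ p=12, q=1
i=1: a=6 ⇒ p=73, q=6
fundamental: x₁=73, y₁=6  (since 5329 − 148·36 = 1)

73 6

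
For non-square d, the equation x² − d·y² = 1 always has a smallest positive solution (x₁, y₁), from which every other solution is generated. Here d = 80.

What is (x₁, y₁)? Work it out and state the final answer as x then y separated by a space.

√80 → a₀=8, period (1,16); ℓ=2 even so k=1
step 0: (8, 1)  from 8·(1,0) + (0,1)
step 1: (9, 1)  from 1·(8,1) + (1,0)
→ (9, 1).  Check: 9²=81, 80·1²=80, difference 1.

9 1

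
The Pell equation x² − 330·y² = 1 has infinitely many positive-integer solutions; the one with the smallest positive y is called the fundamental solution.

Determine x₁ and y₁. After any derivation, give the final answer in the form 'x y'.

109 6

√330 → a₀=18, period (6,36); ℓ=2 even so k=1
i=0: a=18 ⇒ p=18, q=1
i=1: a=6 ⇒ p=109, q=6
(x₁, y₁) = (109, 6);  109² − 330·6² = 1 ✓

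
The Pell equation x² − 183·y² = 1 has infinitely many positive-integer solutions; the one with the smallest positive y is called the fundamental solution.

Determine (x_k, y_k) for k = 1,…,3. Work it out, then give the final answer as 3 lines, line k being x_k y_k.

487 36
474337 35064
462003751 34152300

√183 = [13; 1,1,8,1,1,26, …], period ℓ=6 (even) → k=5
step 0: (13, 1)  from 13·(1,0) + (0,1)
step 1: (14, 1)  from 1·(13,1) + (1,0)
…
step 3: (230, 17)  from 8·(27,2) + (14,1)
step 4: (257, 19)  from 1·(230,17) + (27,2)
step 5: (487, 36)  from 1·(257,19) + (230,17)
fundamental: x₁=487, y₁=36  (since 237169 − 183·1296 = 1)
k=2:  x_2 = 487·487+183·36·36 = 474337,  y_2 = 487·36+36·487 = 35064
k=3:  x_3 = 487·474337+183·36·35064 = 462003751,  y_3 = 487·35064+36·474337 = 34152300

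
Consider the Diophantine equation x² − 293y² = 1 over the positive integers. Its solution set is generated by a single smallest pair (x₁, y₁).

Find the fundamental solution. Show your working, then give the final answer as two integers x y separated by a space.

√293 = [17; 8,1,1,8,34, …], period ℓ=5 (odd) → k=9
k=0  a_k=17  p_k/q_k = 17/1
…
k=2  a_k=1  p_k/q_k = 154/9
k=3  a_k=1  p_k/q_k = 291/17
k=4  a_k=8  p_k/q_k = 2482/145
…
k=7  a_k=1  p_k/q_k = 764593/44668
k=8  a_k=1  p_k/q_k = 1444507/84389
k=9  a_k=8  p_k/q_k = 12320649/719780
→ (12320649, 719780).  Check: 12320649²=151798391781201, 293·719780²=151798391781200, difference 1.

12320649 719780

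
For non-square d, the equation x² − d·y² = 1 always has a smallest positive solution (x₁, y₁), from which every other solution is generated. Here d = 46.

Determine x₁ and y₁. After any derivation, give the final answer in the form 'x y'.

24335 3588

d=46: √d = [6; 1,3,1,1,2,6,2,1,1,3,1,12] (ℓ=12, even), read p_11/q_11
k=0  a_k=6  p_k/q_k = 6/1
k=1  a_k=1  p_k/q_k = 7/1
k=2  a_k=3  p_k/q_k = 27/4
k=3  a_k=1  p_k/q_k = 34/5
k=4  a_k=1  p_k/q_k = 61/9
…
k=6  a_k=6  p_k/q_k = 997/147
k=7  a_k=2  p_k/q_k = 2150/317
k=8  a_k=1  p_k/q_k = 3147/464
k=9  a_k=1  p_k/q_k = 5297/781
k=10  a_k=3  p_k/q_k = 19038/2807
k=11  a_k=1  p_k/q_k = 24335/3588
→ (24335, 3588).  Check: 24335²=592192225, 46·3588²=592192224, difference 1.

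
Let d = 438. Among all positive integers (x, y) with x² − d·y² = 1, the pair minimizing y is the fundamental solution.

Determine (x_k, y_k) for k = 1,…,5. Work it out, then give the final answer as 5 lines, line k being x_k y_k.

√438 = [20; 1,12,1,40, …], period ℓ=4 (even) → k=3
i=0: a=20 ⇒ p=20, q=1
i=1: a=1 ⇒ p=21, q=1
i=2: a=12 ⇒ p=272, q=13
i=3: a=1 ⇒ p=293, q=14
fundamental: x₁=293, y₁=14  (since 85849 − 438·196 = 1)
n=2: (293,14)∘(293,14) = (293·293+438·14·14, 293·14+14·293) = (171697,8204)
n=3: (171697,8204)∘(293,14) = (293·171697+438·14·8204, 293·8204+14·171697) = (100614149,4807530)
n=4: (100614149,4807530)∘(293,14) = (293·100614149+438·14·4807530, 293·4807530+14·100614149) = (58959719617,2817204376)
n=5: (58959719617,2817204376)∘(293,14) = (293·58959719617+438·14·2817204376, 293·2817204376+14·58959719617) = (34550295081413,1650876956806)

293 14
171697 8204
100614149 4807530
58959719617 2817204376
34550295081413 1650876956806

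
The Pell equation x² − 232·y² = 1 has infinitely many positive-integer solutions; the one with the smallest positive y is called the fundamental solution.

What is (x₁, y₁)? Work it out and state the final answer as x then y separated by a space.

19603 1287

√232 → a₀=15, period (4,3,7,3,4,30); ℓ=6 even so k=5
step 0: (15, 1)  from 15·(1,0) + (0,1)
…
step 3: (1447, 95)  from 7·(198,13) + (61,4)
step 4: (4539, 298)  from 3·(1447,95) + (198,13)
step 5: (19603, 1287)  from 4·(4539,298) + (1447,95)
(x₁, y₁) = (19603, 1287);  19603² − 232·1287² = 1 ✓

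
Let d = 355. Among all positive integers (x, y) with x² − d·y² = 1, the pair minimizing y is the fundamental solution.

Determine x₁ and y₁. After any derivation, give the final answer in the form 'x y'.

954809 50676

[18; 1,5,3,3,1,6,1,3,3,5,1,36] for √355; ℓ=12 ⇒ convergent index 11
a_0=18:  p_0=18·1+0=18,  q_0=18·0+1=1
a_1=1:  p_1=1·18+1=19,  q_1=1·1+0=1
…
a_4=3:  p_4=3·358+113=1187,  q_4=3·19+6=63
…
a_7=1:  p_7=1·10457+1545=12002,  q_7=1·555+82=637
…
a_9=3:  p_9=3·46463+12002=151391,  q_9=3·2466+637=8035
a_10=5:  p_10=5·151391+46463=803418,  q_10=5·8035+2466=42641
a_11=1:  p_11=1·803418+151391=954809,  q_11=1·42641+8035=50676
fundamental: x₁=954809, y₁=50676  (since 911660226481 − 355·2568056976 = 1)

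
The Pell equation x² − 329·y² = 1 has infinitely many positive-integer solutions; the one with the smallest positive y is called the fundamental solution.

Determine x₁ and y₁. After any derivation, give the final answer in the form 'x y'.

2376415 131016

√329 = [18; 7,4,2,1,1,4,1,1,2,4,7,36, …], period ℓ=12 (even) → k=11
k=0  a_k=18  p_k/q_k = 18/1
k=1  a_k=7  p_k/q_k = 127/7
…
k=3  a_k=2  p_k/q_k = 1179/65
k=4  a_k=1  p_k/q_k = 1705/94
…
k=6  a_k=4  p_k/q_k = 13241/730
k=7  a_k=1  p_k/q_k = 16125/889
…
k=10  a_k=4  p_k/q_k = 328794/18127
k=11  a_k=7  p_k/q_k = 2376415/131016
(x₁, y₁) = (2376415, 131016);  2376415² − 329·131016² = 1 ✓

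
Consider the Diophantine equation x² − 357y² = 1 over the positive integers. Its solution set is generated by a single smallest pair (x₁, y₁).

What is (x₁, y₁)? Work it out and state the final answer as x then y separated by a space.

d=357: √d = [18; 1,8,2,8,1,36] (ℓ=6, even), read p_5/q_5
step 0: (18, 1)  from 18·(1,0) + (0,1)
step 1: (19, 1)  from 1·(18,1) + (1,0)
…
step 4: (3042, 161)  from 8·(359,19) + (170,9)
step 5: (3401, 180)  from 1·(3042,161) + (359,19)
→ (3401, 180).  Check: 3401²=11566801, 357·180²=11566800, difference 1.

3401 180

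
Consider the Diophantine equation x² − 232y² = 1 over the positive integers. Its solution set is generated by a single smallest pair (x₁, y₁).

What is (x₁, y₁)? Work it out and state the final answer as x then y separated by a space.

19603 1287

d=232: √d = [15; 4,3,7,3,4,30] (ℓ=6, even), read p_5/q_5
i=0: a=15 ⇒ p=15, q=1
i=1: a=4 ⇒ p=61, q=4
…
i=3: a=7 ⇒ p=1447, q=95
i=4: a=3 ⇒ p=4539, q=298
i=5: a=4 ⇒ p=19603, q=1287
fundamental: x₁=19603, y₁=1287  (since 384277609 − 232·1656369 = 1)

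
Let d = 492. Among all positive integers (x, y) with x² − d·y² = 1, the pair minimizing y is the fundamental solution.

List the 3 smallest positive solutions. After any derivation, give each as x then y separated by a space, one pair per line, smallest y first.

29767 1342
1772148577 79894628
105503093353351 4756446782010

√492 → a₀=22, period (5,1,1,10,1,1,5,44); ℓ=8 even so k=7
a_0=22:  p_0=22·1+0=22,  q_0=22·0+1=1
a_1=5:  p_1=5·22+1=111,  q_1=5·1+0=5
a_2=1:  p_2=1·111+22=133,  q_2=1·5+1=6
a_3=1:  p_3=1·133+111=244,  q_3=1·6+5=11
a_4=10:  p_4=10·244+133=2573,  q_4=10·11+6=116
…
a_6=1:  p_6=1·2817+2573=5390,  q_6=1·127+116=243
a_7=5:  p_7=5·5390+2817=29767,  q_7=5·243+127=1342
(x₁, y₁) = (29767, 1342);  29767² − 492·1342² = 1 ✓
(x_2, y_2) = (29767·29767 + 492·1342·1342, 29767·1342 + 1342·29767) = (1772148577, 79894628)
(x_3, y_3) = (29767·1772148577 + 492·1342·79894628, 29767·79894628 + 1342·1772148577) = (105503093353351, 4756446782010)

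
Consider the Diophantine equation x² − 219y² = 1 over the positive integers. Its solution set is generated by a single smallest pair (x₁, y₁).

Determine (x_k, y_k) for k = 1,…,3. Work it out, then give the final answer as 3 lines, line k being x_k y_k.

[14; 1,3,1,28] for √219; ℓ=4 ⇒ convergent index 3
step 0: (14, 1)  from 14·(1,0) + (0,1)
…
step 2: (59, 4)  from 3·(15,1) + (14,1)
step 3: (74, 5)  from 1·(59,4) + (15,1)
fundamental: x₁=74, y₁=5  (since 5476 − 219·25 = 1)
(74+5√219)^2 = 10951 + 740√219
(74+5√219)^3 = 1620674 + 109515√219

74 5
10951 740
1620674 109515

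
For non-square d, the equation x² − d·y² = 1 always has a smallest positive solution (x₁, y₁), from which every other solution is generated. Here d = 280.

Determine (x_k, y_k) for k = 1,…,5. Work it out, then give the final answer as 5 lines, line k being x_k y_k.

251 15
126001 7530
63252251 3780045
31752504001 1897575060
15939693756251 952578900075

d=280: √d = [16; 1,2,1,2,1,32] (ℓ=6, even), read p_5/q_5
i=0: a=16 ⇒ p=16, q=1
i=1: a=1 ⇒ p=17, q=1
…
i=4: a=2 ⇒ p=184, q=11
i=5: a=1 ⇒ p=251, q=15
(x₁, y₁) = (251, 15);  251² − 280·15² = 1 ✓
(x_2, y_2) = (251·251 + 280·15·15, 251·15 + 15·251) = (126001, 7530)
(x_3, y_3) = (251·126001 + 280·15·7530, 251·7530 + 15·126001) = (63252251, 3780045)
(x_4, y_4) = (251·63252251 + 280·15·3780045, 251·3780045 + 15·63252251) = (31752504001, 1897575060)
(x_5, y_5) = (251·31752504001 + 280·15·1897575060, 251·1897575060 + 15·31752504001) = (15939693756251, 952578900075)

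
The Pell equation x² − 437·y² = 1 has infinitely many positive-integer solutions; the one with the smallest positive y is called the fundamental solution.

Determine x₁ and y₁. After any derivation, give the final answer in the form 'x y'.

4599 220

[20; 1,9,2,9,1,40] for √437; ℓ=6 ⇒ convergent index 5
step 0: (20, 1)  from 20·(1,0) + (0,1)
step 1: (21, 1)  from 1·(20,1) + (1,0)
step 2: (209, 10)  from 9·(21,1) + (20,1)
step 3: (439, 21)  from 2·(209,10) + (21,1)
step 4: (4160, 199)  from 9·(439,21) + (209,10)
step 5: (4599, 220)  from 1·(4160,199) + (439,21)
(x₁, y₁) = (4599, 220);  4599² − 437·220² = 1 ✓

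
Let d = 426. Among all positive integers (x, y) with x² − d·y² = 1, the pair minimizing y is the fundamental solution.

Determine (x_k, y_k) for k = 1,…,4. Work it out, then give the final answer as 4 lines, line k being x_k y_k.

88751 4300
15753480001 763258600
2796274207048751 135479928012900
496344264283813920001 24047958181382517200

√426 = [20; 1,1,1,3,2,6,2,3,1,1,1,40, …], period ℓ=12 (even) → k=11
a_0=20:  p_0=20·1+0=20,  q_0=20·0+1=1
a_1=1:  p_1=1·20+1=21,  q_1=1·1+0=1
a_2=1:  p_2=1·21+20=41,  q_2=1·1+1=2
…
a_4=3:  p_4=3·62+41=227,  q_4=3·3+2=11
a_5=2:  p_5=2·227+62=516,  q_5=2·11+3=25
a_6=6:  p_6=6·516+227=3323,  q_6=6·25+11=161
…
a_8=3:  p_8=3·7162+3323=24809,  q_8=3·347+161=1202
…
a_10=1:  p_10=1·31971+24809=56780,  q_10=1·1549+1202=2751
a_11=1:  p_11=1·56780+31971=88751,  q_11=1·2751+1549=4300
fundamental: x₁=88751, y₁=4300  (since 7876740001 − 426·18490000 = 1)
n=2: (88751,4300)∘(88751,4300) = (88751·88751+426·4300·4300, 88751·4300+4300·88751) = (15753480001,763258600)
n=3: (15753480001,763258600)∘(88751,4300) = (88751·15753480001+426·4300·763258600, 88751·763258600+4300·15753480001) = (2796274207048751,135479928012900)
n=4: (2796274207048751,135479928012900)∘(88751,4300) = (88751·2796274207048751+426·4300·135479928012900, 88751·135479928012900+4300·2796274207048751) = (496344264283813920001,24047958181382517200)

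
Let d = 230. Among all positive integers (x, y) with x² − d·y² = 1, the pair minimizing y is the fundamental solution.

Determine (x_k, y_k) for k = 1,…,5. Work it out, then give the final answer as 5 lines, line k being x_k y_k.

91 6
16561 1092
3014011 198738
548533441 36169224
99830072251 6582600030

[15; 6,30] for √230; ℓ=2 ⇒ convergent index 1
a_0=15:  p_0=15·1+0=15,  q_0=15·0+1=1
a_1=6:  p_1=6·15+1=91,  q_1=6·1+0=6
fundamental: x₁=91, y₁=6  (since 8281 − 230·36 = 1)
k=2:  x_2 = 91·91+230·6·6 = 16561,  y_2 = 91·6+6·91 = 1092
k=3:  x_3 = 91·16561+230·6·1092 = 3014011,  y_3 = 91·1092+6·16561 = 198738
k=4:  x_4 = 91·3014011+230·6·198738 = 548533441,  y_4 = 91·198738+6·3014011 = 36169224
k=5:  x_5 = 91·548533441+230·6·36169224 = 99830072251,  y_5 = 91·36169224+6·548533441 = 6582600030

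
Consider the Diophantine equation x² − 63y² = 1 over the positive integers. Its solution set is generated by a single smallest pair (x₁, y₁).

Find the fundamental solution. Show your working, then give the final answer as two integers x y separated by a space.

[7; 1,14] for √63; ℓ=2 ⇒ convergent index 1
step 0: (7, 1)  from 7·(1,0) + (0,1)
step 1: (8, 1)  from 1·(7,1) + (1,0)
fundamental: x₁=8, y₁=1  (since 64 − 63·1 = 1)

8 1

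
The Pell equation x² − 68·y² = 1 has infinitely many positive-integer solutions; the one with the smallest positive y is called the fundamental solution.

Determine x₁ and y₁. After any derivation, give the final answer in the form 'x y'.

√68 = [8; 4,16, …], period ℓ=2 (even) → k=1
i=0: a=8 ⇒ p=8, q=1
i=1: a=4 ⇒ p=33, q=4
fundamental: x₁=33, y₁=4  (since 1089 − 68·16 = 1)

33 4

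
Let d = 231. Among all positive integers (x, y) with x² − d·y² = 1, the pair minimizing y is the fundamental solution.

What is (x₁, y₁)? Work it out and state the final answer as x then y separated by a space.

√231 = [15; 5,30, …], period ℓ=2 (even) → k=1
a_0=15:  p_0=15·1+0=15,  q_0=15·0+1=1
a_1=5:  p_1=5·15+1=76,  q_1=5·1+0=5
(x₁, y₁) = (76, 5);  76² − 231·5² = 1 ✓

76 5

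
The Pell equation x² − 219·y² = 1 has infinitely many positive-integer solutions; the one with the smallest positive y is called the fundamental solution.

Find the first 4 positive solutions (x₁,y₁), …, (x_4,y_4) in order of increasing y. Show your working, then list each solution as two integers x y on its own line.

d=219: √d = [14; 1,3,1,28] (ℓ=4, even), read p_3/q_3
i=0: a=14 ⇒ p=14, q=1
…
i=2: a=3 ⇒ p=59, q=4
i=3: a=1 ⇒ p=74, q=5
(x₁, y₁) = (74, 5);  74² − 219·5² = 1 ✓
n=2: (74,5)∘(74,5) = (74·74+219·5·5, 74·5+5·74) = (10951,740)
n=3: (10951,740)∘(74,5) = (74·10951+219·5·740, 74·740+5·10951) = (1620674,109515)
n=4: (1620674,109515)∘(74,5) = (74·1620674+219·5·109515, 74·109515+5·1620674) = (239848801,16207480)

74 5
10951 740
1620674 109515
239848801 16207480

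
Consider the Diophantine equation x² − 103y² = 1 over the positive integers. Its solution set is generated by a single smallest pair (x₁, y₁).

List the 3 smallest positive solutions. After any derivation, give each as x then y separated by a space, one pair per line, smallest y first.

227528 22419
103537981567 10201900464
47115579739725224 4642436017523565

√103 → a₀=10, period (6,1,2,1,1,9,1,1,2,1,6,20); ℓ=12 even so k=11
step 0: (10, 1)  from 10·(1,0) + (0,1)
step 1: (61, 6)  from 6·(10,1) + (1,0)
…
step 3: (203, 20)  from 2·(71,7) + (61,6)
step 4: (274, 27)  from 1·(203,20) + (71,7)
step 5: (477, 47)  from 1·(274,27) + (203,20)
step 6: (4567, 450)  from 9·(477,47) + (274,27)
step 7: (5044, 497)  from 1·(4567,450) + (477,47)
step 8: (9611, 947)  from 1·(5044,497) + (4567,450)
step 9: (24266, 2391)  from 2·(9611,947) + (5044,497)
step 10: (33877, 3338)  from 1·(24266,2391) + (9611,947)
step 11: (227528, 22419)  from 6·(33877,3338) + (24266,2391)
→ (227528, 22419).  Check: 227528²=51768990784, 103·22419²=51768990783, difference 1.
n=2: (227528,22419)∘(227528,22419) = (227528·227528+103·22419·22419, 227528·22419+22419·227528) = (103537981567,10201900464)
n=3: (103537981567,10201900464)∘(227528,22419) = (227528·103537981567+103·22419·10201900464, 227528·10201900464+22419·103537981567) = (47115579739725224,4642436017523565)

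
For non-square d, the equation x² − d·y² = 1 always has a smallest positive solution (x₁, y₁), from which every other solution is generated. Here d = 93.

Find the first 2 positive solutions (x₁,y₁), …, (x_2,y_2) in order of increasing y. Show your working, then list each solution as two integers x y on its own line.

[9; 1,1,1,4,6,4,1,1,1,18] for √93; ℓ=10 ⇒ convergent index 9
step 0: (9, 1)  from 9·(1,0) + (0,1)
step 1: (10, 1)  from 1·(9,1) + (1,0)
step 2: (19, 2)  from 1·(10,1) + (9,1)
step 3: (29, 3)  from 1·(19,2) + (10,1)
step 4: (135, 14)  from 4·(29,3) + (19,2)
…
step 7: (4330, 449)  from 1·(3491,362) + (839,87)
step 8: (7821, 811)  from 1·(4330,449) + (3491,362)
step 9: (12151, 1260)  from 1·(7821,811) + (4330,449)
(x₁, y₁) = (12151, 1260);  12151² − 93·1260² = 1 ✓
(x_2, y_2) = (12151·12151 + 93·1260·1260, 12151·1260 + 1260·12151) = (295293601, 30620520)

12151 1260
295293601 30620520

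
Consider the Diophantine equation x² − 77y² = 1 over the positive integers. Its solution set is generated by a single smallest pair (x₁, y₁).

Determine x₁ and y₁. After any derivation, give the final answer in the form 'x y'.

351 40

d=77: √d = [8; 1,3,2,3,1,16] (ℓ=6, even), read p_5/q_5
a_0=8:  p_0=8·1+0=8,  q_0=8·0+1=1
a_1=1:  p_1=1·8+1=9,  q_1=1·1+0=1
a_2=3:  p_2=3·9+8=35,  q_2=3·1+1=4
a_3=2:  p_3=2·35+9=79,  q_3=2·4+1=9
a_4=3:  p_4=3·79+35=272,  q_4=3·9+4=31
a_5=1:  p_5=1·272+79=351,  q_5=1·31+9=40
(x₁, y₁) = (351, 40);  351² − 77·40² = 1 ✓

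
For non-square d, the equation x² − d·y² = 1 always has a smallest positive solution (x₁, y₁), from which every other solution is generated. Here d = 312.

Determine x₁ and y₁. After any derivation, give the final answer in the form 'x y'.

53 3

[17; 1,1,1,34] for √312; ℓ=4 ⇒ convergent index 3
a_0=17:  p_0=17·1+0=17,  q_0=17·0+1=1
…
a_2=1:  p_2=1·18+17=35,  q_2=1·1+1=2
a_3=1:  p_3=1·35+18=53,  q_3=1·2+1=3
(x₁, y₁) = (53, 3);  53² − 312·3² = 1 ✓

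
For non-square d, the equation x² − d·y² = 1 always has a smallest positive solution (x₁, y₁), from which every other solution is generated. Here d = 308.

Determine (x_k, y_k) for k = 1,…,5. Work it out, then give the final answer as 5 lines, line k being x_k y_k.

d=308: √d = [17; 1,1,4,1,1,34] (ℓ=6, even), read p_5/q_5
k=0  a_k=17  p_k/q_k = 17/1
k=1  a_k=1  p_k/q_k = 18/1
k=2  a_k=1  p_k/q_k = 35/2
k=3  a_k=4  p_k/q_k = 158/9
k=4  a_k=1  p_k/q_k = 193/11
k=5  a_k=1  p_k/q_k = 351/20
→ (351, 20).  Check: 351²=123201, 308·20²=123200, difference 1.
n=2: (351,20)∘(351,20) = (351·351+308·20·20, 351·20+20·351) = (246401,14040)
n=3: (246401,14040)∘(351,20) = (351·246401+308·20·14040, 351·14040+20·246401) = (172973151,9856060)
n=4: (172973151,9856060)∘(351,20) = (351·172973151+308·20·9856060, 351·9856060+20·172973151) = (121426905601,6918940080)
n=5: (121426905601,6918940080)∘(351,20) = (351·121426905601+308·20·6918940080, 351·6918940080+20·121426905601) = (85241514758751,4857086080100)

351 20
246401 14040
172973151 9856060
121426905601 6918940080
85241514758751 4857086080100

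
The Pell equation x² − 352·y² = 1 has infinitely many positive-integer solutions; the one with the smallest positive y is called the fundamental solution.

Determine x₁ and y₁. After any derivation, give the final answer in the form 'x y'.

77617 4137

√352 → a₀=18, period (1,3,5,9,5,3,1,36); ℓ=8 even so k=7
a_0=18:  p_0=18·1+0=18,  q_0=18·0+1=1
a_1=1:  p_1=1·18+1=19,  q_1=1·1+0=1
…
a_3=5:  p_3=5·75+19=394,  q_3=5·4+1=21
a_4=9:  p_4=9·394+75=3621,  q_4=9·21+4=193
a_5=5:  p_5=5·3621+394=18499,  q_5=5·193+21=986
a_6=3:  p_6=3·18499+3621=59118,  q_6=3·986+193=3151
a_7=1:  p_7=1·59118+18499=77617,  q_7=1·3151+986=4137
fundamental: x₁=77617, y₁=4137  (since 6024398689 − 352·17114769 = 1)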